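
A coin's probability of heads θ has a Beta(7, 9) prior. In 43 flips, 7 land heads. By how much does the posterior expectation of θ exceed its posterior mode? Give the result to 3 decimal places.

Posterior: Beta(7+7, 9+36) = Beta(14, 45).
Mode = (14−1)/(14+45−2) = 13/57 = 0.228.
Mean = 14/(14+45) = 14/59 = 0.237.
Difference = 0.237 − 0.228 = 0.009.

0.009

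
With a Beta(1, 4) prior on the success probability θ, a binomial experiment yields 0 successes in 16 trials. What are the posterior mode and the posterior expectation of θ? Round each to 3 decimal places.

posterior mode = 0.000, posterior expectation = 0.048

Posterior: Beta(1+0, 4+16) = Beta(1, 20).
Since α = 1 ≤ 1 and β > 1, the Beta density is monotone decreasing on [0,1]; the mode is at 0.
Mean = 1/(1+20) = 0.048.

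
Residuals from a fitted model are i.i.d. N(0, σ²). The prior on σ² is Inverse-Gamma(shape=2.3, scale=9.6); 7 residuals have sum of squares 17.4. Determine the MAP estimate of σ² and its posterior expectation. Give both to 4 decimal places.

Posterior: Inverse-Gamma(shape = 2.3+7/2 = 5.8, scale = 9.6+17.4/2 = 18.3).
Mode = β/(α+1) = 18.3/6.8 = 2.6912.
Mean = β/(α−1) = 18.3/4.8 = 3.8125.
The mean is pulled above the mode by the posterior's right skew.

σ²_MAP = 2.6912, E[σ²|data] = 3.8125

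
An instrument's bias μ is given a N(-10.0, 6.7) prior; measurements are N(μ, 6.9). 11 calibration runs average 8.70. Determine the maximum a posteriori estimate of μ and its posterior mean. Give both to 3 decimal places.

MAP = 7.099, posterior mean = 7.099

Posterior for μ is Normal. Precision-weighted mean: (1/6.7·-10.0 + 11/6.9·8.70) / (1/6.7 + 11/6.9) = 7.099.
A Normal posterior is symmetric, so mode = mean.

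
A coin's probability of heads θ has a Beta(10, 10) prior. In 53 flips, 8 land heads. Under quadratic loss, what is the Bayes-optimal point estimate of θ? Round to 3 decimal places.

Posterior: Beta(10+8, 10+45) = Beta(18, 55).
Mode = (18−1)/(18+55−2) = 17/71 = 0.239.
Mean = 18/(18+55) = 18/73 = 0.247.
Quadratic loss ⇒ the optimal estimator is the posterior mean.

0.247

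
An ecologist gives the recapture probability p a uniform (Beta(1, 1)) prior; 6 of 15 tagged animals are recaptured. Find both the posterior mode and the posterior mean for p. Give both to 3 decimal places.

Posterior: Beta(1+6, 1+9) = Beta(7, 10).
Mode = (7−1)/(7+10−2) = 6/15 = 0.400.
Mean = 7/(7+10) = 7/17 = 0.412.

MAP = 0.400, posterior mean = 0.412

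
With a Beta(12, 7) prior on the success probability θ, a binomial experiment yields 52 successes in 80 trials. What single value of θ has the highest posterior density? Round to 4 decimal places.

Posterior: Beta(12+52, 7+28) = Beta(64, 35).
Mode = (64−1)/(64+35−2) = 63/97 = 0.6495.
Mean = 64/(64+35) = 64/99 = 0.6465.
This is the posterior mode — the MAP estimate.

0.6495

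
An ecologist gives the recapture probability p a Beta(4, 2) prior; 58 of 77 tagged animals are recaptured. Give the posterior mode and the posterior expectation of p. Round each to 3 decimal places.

Posterior: Beta(4+58, 2+19) = Beta(62, 21).
Mode = (62−1)/(62+21−2) = 61/81 = 0.753.
Mean = 62/(62+21) = 62/83 = 0.747.

p_MAP = 0.753, E[p|data] = 0.747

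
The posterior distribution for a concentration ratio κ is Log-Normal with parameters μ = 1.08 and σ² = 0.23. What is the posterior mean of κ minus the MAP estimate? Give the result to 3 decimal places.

0.964

Mode = exp(μ − σ²) = exp(0.85) = 2.340.
Mean = exp(μ + σ²/2) = exp(1.195) = 3.304.
Difference = 3.304 − 2.340 = 0.964.
The posterior is right-skewed, so the mean exceeds the mode.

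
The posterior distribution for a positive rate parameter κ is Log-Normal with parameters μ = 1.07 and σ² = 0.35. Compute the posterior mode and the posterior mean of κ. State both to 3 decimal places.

MAP = 2.054; posterior mean = 3.473

Mode = exp(μ − σ²) = exp(0.72) = 2.054.
Mean = exp(μ + σ²/2) = exp(1.245) = 3.473.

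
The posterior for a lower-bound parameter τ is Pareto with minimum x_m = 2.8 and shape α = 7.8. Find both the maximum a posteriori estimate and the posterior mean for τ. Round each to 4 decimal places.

The Pareto density is strictly decreasing on [x_m, ∞), so the mode is x_m = 2.8000.
Mean = α·x_m/(α−1) = 7.8·2.8/6.8 = 3.2118.

MAP: 2.8000. Posterior mean: 3.2118.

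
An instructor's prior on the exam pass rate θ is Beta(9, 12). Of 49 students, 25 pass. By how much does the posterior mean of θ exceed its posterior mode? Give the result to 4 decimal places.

Posterior: Beta(9+25, 12+24) = Beta(34, 36).
Mode = (34−1)/(34+36−2) = 33/68 = 0.4853.
Mean = 34/(34+36) = 34/70 = 0.4857.
Difference = 0.4857 − 0.4853 = 0.0004.
The mean is pulled above the mode by the posterior's right skew.

0.0004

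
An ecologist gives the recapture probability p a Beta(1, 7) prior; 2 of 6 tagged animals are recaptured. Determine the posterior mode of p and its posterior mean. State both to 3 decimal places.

Posterior: Beta(1+2, 7+4) = Beta(3, 11).
Mode = (3−1)/(3+11−2) = 2/12 = 0.167.
Mean = 3/(3+11) = 3/14 = 0.214.

MAP: 0.167. Posterior mean: 0.214.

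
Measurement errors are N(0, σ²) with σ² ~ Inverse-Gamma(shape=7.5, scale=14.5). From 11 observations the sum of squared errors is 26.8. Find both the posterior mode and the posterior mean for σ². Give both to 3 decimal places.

Posterior: Inverse-Gamma(shape = 7.5+11/2 = 13.0, scale = 14.5+26.8/2 = 27.9).
Mode = β/(α+1) = 27.9/14.0 = 1.993.
Mean = β/(α−1) = 27.9/12.0 = 2.325.
The mean is pulled above the mode by the posterior's right skew.

posterior mode = 1.993, posterior mean = 2.325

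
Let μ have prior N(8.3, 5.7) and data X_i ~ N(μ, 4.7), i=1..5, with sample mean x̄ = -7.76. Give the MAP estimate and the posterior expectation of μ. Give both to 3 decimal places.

Posterior for μ is Normal. Precision-weighted mean: (1/5.7·8.3 + 5/4.7·-7.76) / (1/5.7 + 5/4.7) = -5.486.
A Normal posterior is symmetric, so mode = mean.

MAP: -5.486. Posterior mean: -5.486.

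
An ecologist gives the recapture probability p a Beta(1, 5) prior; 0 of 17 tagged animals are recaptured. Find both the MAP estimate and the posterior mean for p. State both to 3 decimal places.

Posterior: Beta(1+0, 5+17) = Beta(1, 22).
Since α = 1 ≤ 1 and β > 1, the Beta density is monotone decreasing on [0,1]; the mode is at 0.
Mean = 1/(1+22) = 0.043.
The mean is pulled above the mode by the posterior's right skew.

p_MAP = 0.000, E[p|data] = 0.043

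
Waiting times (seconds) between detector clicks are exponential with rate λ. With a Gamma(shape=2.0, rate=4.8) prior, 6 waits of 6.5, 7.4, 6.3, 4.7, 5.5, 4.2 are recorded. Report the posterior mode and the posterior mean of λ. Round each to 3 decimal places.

MAP = 0.178, posterior mean = 0.203

Σ times = 34.6. Posterior: Gamma(shape = 2.0+6 = 8.0, rate = 4.8+34.6 = 39.4).
Mode = (α−1)/β = 7.0/39.4 = 0.178.
Mean = α/β = 8.0/39.4 = 0.203.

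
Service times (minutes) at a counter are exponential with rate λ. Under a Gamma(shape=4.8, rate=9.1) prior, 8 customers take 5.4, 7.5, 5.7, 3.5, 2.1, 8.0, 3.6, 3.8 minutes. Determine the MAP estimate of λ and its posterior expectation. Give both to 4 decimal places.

λ_MAP = 0.2423, E[λ|data] = 0.2628

Σ times = 39.6. Posterior: Gamma(shape = 4.8+8 = 12.8, rate = 9.1+39.6 = 48.7).
Mode = (α−1)/β = 11.8/48.7 = 0.2423.
Mean = α/β = 12.8/48.7 = 0.2628.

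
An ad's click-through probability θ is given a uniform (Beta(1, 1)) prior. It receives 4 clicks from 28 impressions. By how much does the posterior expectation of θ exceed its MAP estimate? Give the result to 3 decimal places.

0.024

Posterior: Beta(1+4, 1+24) = Beta(5, 25).
Mode = (5−1)/(5+25−2) = 4/28 = 0.143.
With a flat prior the MAP equals the MLE, 4/28.
Mean = 5/(5+25) = 5/30 = 0.167.
Difference = 0.167 − 0.143 = 0.024.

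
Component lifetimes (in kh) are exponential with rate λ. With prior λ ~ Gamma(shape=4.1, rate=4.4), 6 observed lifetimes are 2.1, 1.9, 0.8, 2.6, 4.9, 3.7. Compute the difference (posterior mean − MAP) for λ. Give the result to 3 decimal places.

Σ times = 16.0. Posterior: Gamma(shape = 4.1+6 = 10.1, rate = 4.4+16.0 = 20.4).
Mode = (α−1)/β = 9.1/20.4 = 0.446.
Mean = α/β = 10.1/20.4 = 0.495.
Difference = 0.495 − 0.446 = 0.049.

0.049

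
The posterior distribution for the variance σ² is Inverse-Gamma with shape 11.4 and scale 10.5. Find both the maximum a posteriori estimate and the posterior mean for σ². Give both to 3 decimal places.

σ²_MAP = 0.847, E[σ²|data] = 1.010

Mode = β/(α+1) = 10.5/12.4 = 0.847.
Mean = β/(α−1) = 10.5/10.4 = 1.010.
Right-skewed posterior ⇒ mode < mean.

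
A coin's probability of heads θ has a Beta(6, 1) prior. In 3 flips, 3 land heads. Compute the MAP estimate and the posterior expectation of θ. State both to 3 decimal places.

Posterior: Beta(6+3, 1+0) = Beta(9, 1).
Since β = 1 ≤ 1 and α > 1, the Beta density is monotone increasing on [0,1]; the mode is at 1.
Mean = 9/(9+1) = 0.900.

MAP = 1.000, posterior mean = 0.900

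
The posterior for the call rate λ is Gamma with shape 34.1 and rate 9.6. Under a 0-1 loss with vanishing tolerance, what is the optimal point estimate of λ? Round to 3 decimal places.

Mode = (α−1)/β = 33.1/9.6 = 3.448.
Mean = α/β = 34.1/9.6 = 3.552.
This is the posterior mode — the MAP estimate.

3.448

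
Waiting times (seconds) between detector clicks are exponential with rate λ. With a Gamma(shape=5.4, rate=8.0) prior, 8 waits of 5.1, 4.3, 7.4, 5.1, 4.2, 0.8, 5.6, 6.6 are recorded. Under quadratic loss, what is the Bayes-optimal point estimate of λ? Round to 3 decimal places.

0.285

Σ times = 39.1. Posterior: Gamma(shape = 5.4+8 = 13.4, rate = 8.0+39.1 = 47.1).
Mode = (α−1)/β = 12.4/47.1 = 0.263.
Mean = α/β = 13.4/47.1 = 0.285.
Quadratic loss ⇒ the optimal estimator is the posterior mean.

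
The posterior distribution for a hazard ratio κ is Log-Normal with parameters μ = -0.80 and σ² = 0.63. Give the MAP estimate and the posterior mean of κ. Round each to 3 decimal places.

Mode = exp(μ − σ²) = exp(-1.43) = 0.239.
Mean = exp(μ + σ²/2) = exp(-0.485) = 0.616.

MAP estimate = 0.239, posterior mean = 0.616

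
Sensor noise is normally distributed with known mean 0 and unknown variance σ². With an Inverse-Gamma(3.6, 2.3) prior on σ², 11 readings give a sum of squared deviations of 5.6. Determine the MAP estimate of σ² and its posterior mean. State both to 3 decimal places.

Posterior: Inverse-Gamma(shape = 3.6+11/2 = 9.1, scale = 2.3+5.6/2 = 5.1).
Mode = β/(α+1) = 5.1/10.1 = 0.505.
Mean = β/(α−1) = 5.1/8.1 = 0.630.
The posterior is right-skewed, so the mean exceeds the mode.

MAP: 0.505. Posterior mean: 0.630.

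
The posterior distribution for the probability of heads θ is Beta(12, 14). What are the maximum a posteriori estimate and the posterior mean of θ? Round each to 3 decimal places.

θ_MAP = 0.458, E[θ|data] = 0.462

Mode = (12−1)/(12+14−2) = 11/24 = 0.458.
Mean = 12/(12+14) = 12/26 = 0.462.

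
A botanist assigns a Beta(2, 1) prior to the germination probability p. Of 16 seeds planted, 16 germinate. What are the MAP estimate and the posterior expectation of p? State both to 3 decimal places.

Posterior: Beta(2+16, 1+0) = Beta(18, 1).
Since β = 1 ≤ 1 and α > 1, the Beta density is monotone increasing on [0,1]; the mode is at 1.
Mean = 18/(18+1) = 0.947.

p_MAP = 1.000, E[p|data] = 0.947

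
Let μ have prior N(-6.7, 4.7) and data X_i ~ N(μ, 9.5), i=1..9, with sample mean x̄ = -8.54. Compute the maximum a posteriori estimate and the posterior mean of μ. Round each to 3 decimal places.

MAP: -8.203. Posterior mean: -8.203.

Posterior for μ is Normal. Precision-weighted mean: (1/4.7·-6.7 + 9/9.5·-8.54) / (1/4.7 + 9/9.5) = -8.203.
A Normal posterior is symmetric, so mode = mean.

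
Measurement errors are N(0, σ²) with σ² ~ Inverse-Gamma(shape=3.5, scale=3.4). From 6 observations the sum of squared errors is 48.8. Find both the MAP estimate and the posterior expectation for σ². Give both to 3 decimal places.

Posterior: Inverse-Gamma(shape = 3.5+6/2 = 6.5, scale = 3.4+48.8/2 = 27.8).
Mode = β/(α+1) = 27.8/7.5 = 3.707.
Mean = β/(α−1) = 27.8/5.5 = 5.055.

MAP: 3.707. Posterior mean: 5.055.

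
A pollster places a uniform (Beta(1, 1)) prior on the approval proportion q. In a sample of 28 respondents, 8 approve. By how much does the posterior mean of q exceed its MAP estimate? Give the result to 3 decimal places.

Posterior: Beta(1+8, 1+20) = Beta(9, 21).
Mode = (9−1)/(9+21−2) = 8/28 = 0.286.
With a flat prior the MAP equals the MLE, 8/28.
Mean = 9/(9+21) = 9/30 = 0.300.
Difference = 0.300 − 0.286 = 0.014.

0.014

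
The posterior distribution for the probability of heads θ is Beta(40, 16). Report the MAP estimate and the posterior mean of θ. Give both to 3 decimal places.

Mode = (40−1)/(40+16−2) = 39/54 = 0.722.
Mean = 40/(40+16) = 40/56 = 0.714.
Left-skewed posterior ⇒ mean < mode.

MAP = 0.722; posterior mean = 0.714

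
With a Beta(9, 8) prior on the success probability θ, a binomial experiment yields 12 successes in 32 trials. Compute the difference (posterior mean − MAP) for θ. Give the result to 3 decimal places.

Posterior: Beta(9+12, 8+20) = Beta(21, 28).
Mode = (21−1)/(21+28−2) = 20/47 = 0.426.
Mean = 21/(21+28) = 21/49 = 0.429.
Difference = 0.429 − 0.426 = 0.003.
The posterior is right-skewed, so the mean exceeds the mode.

0.003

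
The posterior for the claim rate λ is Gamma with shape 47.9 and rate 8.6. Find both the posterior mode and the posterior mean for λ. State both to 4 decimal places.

MAP: 5.4535. Posterior mean: 5.5698.

Mode = (α−1)/β = 46.9/8.6 = 5.4535.
Mean = α/β = 47.9/8.6 = 5.5698.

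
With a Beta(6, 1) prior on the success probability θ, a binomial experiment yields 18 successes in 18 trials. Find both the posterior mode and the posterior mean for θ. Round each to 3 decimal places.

MAP = 1.000, posterior mean = 0.960

Posterior: Beta(6+18, 1+0) = Beta(24, 1).
Since β = 1 ≤ 1 and α > 1, the Beta density is monotone increasing on [0,1]; the mode is at 1.
Mean = 24/(24+1) = 0.960.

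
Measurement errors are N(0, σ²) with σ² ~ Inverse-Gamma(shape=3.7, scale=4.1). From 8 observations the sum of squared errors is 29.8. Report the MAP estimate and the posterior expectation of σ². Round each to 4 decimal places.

Posterior: Inverse-Gamma(shape = 3.7+8/2 = 7.7, scale = 4.1+29.8/2 = 19.0).
Mode = β/(α+1) = 19.0/8.7 = 2.1839.
Mean = β/(α−1) = 19.0/6.7 = 2.8358.
The posterior is right-skewed, so the mean exceeds the mode.

MAP estimate = 2.1839, posterior expectation = 2.8358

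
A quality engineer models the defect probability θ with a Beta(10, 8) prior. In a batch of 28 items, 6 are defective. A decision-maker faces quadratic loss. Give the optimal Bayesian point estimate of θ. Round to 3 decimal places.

Posterior: Beta(10+6, 8+22) = Beta(16, 30).
Mode = (16−1)/(16+30−2) = 15/44 = 0.341.
Mean = 16/(16+30) = 16/46 = 0.348.
Quadratic loss ⇒ the optimal estimator is the posterior mean.

0.348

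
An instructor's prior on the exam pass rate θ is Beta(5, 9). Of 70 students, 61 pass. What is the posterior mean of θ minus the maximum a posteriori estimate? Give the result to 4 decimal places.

-0.0070

Posterior: Beta(5+61, 9+9) = Beta(66, 18).
Mode = (66−1)/(66+18−2) = 65/82 = 0.7927.
Mean = 66/(66+18) = 66/84 = 0.7857.
Difference = 0.7857 − 0.7927 = -0.0070.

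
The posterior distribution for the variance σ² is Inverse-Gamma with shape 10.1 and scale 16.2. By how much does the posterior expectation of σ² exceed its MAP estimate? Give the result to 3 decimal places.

Mode = β/(α+1) = 16.2/11.1 = 1.459.
Mean = β/(α−1) = 16.2/9.1 = 1.780.
Difference = 1.780 − 1.459 = 0.321.
Right-skewed posterior ⇒ mode < mean.

0.321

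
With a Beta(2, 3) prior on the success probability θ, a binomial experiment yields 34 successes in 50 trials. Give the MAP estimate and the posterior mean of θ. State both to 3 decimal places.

MAP = 0.660, posterior mean = 0.655

Posterior: Beta(2+34, 3+16) = Beta(36, 19).
Mode = (36−1)/(36+19−2) = 35/53 = 0.660.
Mean = 36/(36+19) = 36/55 = 0.655.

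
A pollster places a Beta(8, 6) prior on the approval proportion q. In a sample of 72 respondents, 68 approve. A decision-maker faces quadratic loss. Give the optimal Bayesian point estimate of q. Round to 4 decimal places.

Posterior: Beta(8+68, 6+4) = Beta(76, 10).
Mode = (76−1)/(76+10−2) = 75/84 = 0.8929.
Mean = 76/(76+10) = 76/86 = 0.8837.
Quadratic loss ⇒ the optimal estimator is the posterior mean.

0.8837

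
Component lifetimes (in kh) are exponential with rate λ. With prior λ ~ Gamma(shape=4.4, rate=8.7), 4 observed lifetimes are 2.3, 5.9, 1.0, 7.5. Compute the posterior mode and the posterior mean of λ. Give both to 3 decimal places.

Σ times = 16.7. Posterior: Gamma(shape = 4.4+4 = 8.4, rate = 8.7+16.7 = 25.4).
Mode = (α−1)/β = 7.4/25.4 = 0.291.
Mean = α/β = 8.4/25.4 = 0.331.
The posterior is right-skewed, so the mean exceeds the mode.

λ_MAP = 0.291, E[λ|data] = 0.331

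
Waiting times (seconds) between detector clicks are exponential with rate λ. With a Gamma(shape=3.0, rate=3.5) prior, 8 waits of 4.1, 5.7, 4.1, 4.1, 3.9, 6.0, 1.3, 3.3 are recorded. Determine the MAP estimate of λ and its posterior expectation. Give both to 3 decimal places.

MAP estimate = 0.278, posterior expectation = 0.306

Σ times = 32.5. Posterior: Gamma(shape = 3.0+8 = 11.0, rate = 3.5+32.5 = 36.0).
Mode = (α−1)/β = 10.0/36.0 = 0.278.
Mean = α/β = 11.0/36.0 = 0.306.
Mean > mode: the posterior has a right tail.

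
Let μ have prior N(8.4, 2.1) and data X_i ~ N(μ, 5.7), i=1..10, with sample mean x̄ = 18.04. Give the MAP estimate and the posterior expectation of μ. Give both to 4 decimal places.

MAP = 15.9820; posterior mean = 15.9820

Posterior for μ is Normal. Precision-weighted mean: (1/2.1·8.4 + 10/5.7·18.04) / (1/2.1 + 10/5.7) = 15.9820.
A Normal posterior is symmetric, so mode = mean.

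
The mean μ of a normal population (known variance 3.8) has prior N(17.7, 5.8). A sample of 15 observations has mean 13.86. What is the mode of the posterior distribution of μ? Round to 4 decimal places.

14.0207

Posterior for μ is Normal. Precision-weighted mean: (1/5.8·17.7 + 15/3.8·13.86) / (1/5.8 + 15/3.8) = 14.0207.
A Normal posterior is symmetric, so mode = mean.
This is the posterior mode — the MAP estimate.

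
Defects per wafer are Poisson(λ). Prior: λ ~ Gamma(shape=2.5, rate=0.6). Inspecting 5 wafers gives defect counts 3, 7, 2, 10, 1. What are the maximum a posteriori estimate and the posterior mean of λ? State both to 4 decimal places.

Σ counts = 23. Posterior: Gamma(shape = 2.5+23 = 25.5, rate = 0.6+5 = 5.6).
Mode = (α−1)/β = 24.5/5.6 = 4.3750.
Mean = α/β = 25.5/5.6 = 4.5536.
The posterior is right-skewed, so the mean exceeds the mode.

MAP: 4.3750. Posterior mean: 4.5536.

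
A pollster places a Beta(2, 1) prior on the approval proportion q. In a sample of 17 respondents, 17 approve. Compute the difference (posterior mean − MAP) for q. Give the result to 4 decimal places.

-0.0500

Posterior: Beta(2+17, 1+0) = Beta(19, 1).
Since β = 1 ≤ 1 and α > 1, the Beta density is monotone increasing on [0,1]; the mode is at 1.
Mean = 19/(19+1) = 0.9500.
Difference = 0.9500 − 1.0000 = -0.0500.
Mode > mean: the posterior has a left tail.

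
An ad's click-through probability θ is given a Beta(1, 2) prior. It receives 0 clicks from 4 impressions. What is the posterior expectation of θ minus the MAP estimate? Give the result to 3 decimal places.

0.143

Posterior: Beta(1+0, 2+4) = Beta(1, 6).
Since α = 1 ≤ 1 and β > 1, the Beta density is monotone decreasing on [0,1]; the mode is at 0.
Mean = 1/(1+6) = 0.143.
Difference = 0.143 − 0.000 = 0.143.
The mean is pulled above the mode by the posterior's right skew.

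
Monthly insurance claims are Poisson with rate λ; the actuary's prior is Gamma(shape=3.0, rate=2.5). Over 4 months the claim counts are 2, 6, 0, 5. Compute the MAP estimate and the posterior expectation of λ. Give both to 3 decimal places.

MAP estimate = 2.308, posterior expectation = 2.462

Σ counts = 13. Posterior: Gamma(shape = 3.0+13 = 16.0, rate = 2.5+4 = 6.5).
Mode = (α−1)/β = 15.0/6.5 = 2.308.
Mean = α/β = 16.0/6.5 = 2.462.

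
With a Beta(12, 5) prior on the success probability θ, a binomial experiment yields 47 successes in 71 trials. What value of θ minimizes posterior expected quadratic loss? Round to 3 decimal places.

Posterior: Beta(12+47, 5+24) = Beta(59, 29).
Mode = (59−1)/(59+29−2) = 58/86 = 0.674.
Mean = 59/(59+29) = 59/88 = 0.670.
Quadratic loss ⇒ the optimal estimator is the posterior mean.

0.670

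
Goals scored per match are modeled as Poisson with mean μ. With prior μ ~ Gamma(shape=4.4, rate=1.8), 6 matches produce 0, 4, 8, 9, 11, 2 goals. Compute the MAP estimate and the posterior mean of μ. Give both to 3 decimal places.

Σ counts = 34. Posterior: Gamma(shape = 4.4+34 = 38.4, rate = 1.8+6 = 7.8).
Mode = (α−1)/β = 37.4/7.8 = 4.795.
Mean = α/β = 38.4/7.8 = 4.923.

MAP: 4.795. Posterior mean: 4.923.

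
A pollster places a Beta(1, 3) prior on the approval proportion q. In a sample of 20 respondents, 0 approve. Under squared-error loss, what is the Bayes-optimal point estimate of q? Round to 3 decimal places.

0.042

Posterior: Beta(1+0, 3+20) = Beta(1, 23).
Since α = 1 ≤ 1 and β > 1, the Beta density is monotone decreasing on [0,1]; the mode is at 0.
Mean = 1/(1+23) = 0.042.
Squared-error loss ⇒ the optimal estimator is the posterior mean.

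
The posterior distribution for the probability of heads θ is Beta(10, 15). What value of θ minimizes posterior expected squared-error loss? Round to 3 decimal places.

0.400

Mode = (10−1)/(10+15−2) = 9/23 = 0.391.
Mean = 10/(10+15) = 10/25 = 0.400.
Squared-error loss ⇒ the optimal estimator is the posterior mean.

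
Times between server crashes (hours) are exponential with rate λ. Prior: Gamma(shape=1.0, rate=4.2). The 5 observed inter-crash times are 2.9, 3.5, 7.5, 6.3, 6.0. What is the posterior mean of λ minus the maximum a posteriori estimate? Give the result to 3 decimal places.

Σ times = 26.2. Posterior: Gamma(shape = 1.0+5 = 6.0, rate = 4.2+26.2 = 30.4).
Mode = (α−1)/β = 5.0/30.4 = 0.164.
Mean = α/β = 6.0/30.4 = 0.197.
Difference = 0.197 − 0.164 = 0.033.
Mean > mode: the posterior has a right tail.

0.033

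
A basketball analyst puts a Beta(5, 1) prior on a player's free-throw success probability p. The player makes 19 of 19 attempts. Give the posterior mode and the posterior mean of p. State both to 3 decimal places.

Posterior: Beta(5+19, 1+0) = Beta(24, 1).
Since β = 1 ≤ 1 and α > 1, the Beta density is monotone increasing on [0,1]; the mode is at 1.
Mean = 24/(24+1) = 0.960.

MAP = 1.000; posterior mean = 0.960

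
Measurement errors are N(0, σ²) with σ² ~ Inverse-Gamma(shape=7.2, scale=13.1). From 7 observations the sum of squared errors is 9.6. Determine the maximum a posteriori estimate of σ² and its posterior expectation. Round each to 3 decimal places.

Posterior: Inverse-Gamma(shape = 7.2+7/2 = 10.7, scale = 13.1+9.6/2 = 17.9).
Mode = β/(α+1) = 17.9/11.7 = 1.530.
Mean = β/(α−1) = 17.9/9.7 = 1.845.

MAP = 1.530; posterior mean = 1.845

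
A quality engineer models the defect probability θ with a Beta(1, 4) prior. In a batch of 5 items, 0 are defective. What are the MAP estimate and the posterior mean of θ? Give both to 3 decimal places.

Posterior: Beta(1+0, 4+5) = Beta(1, 9).
Since α = 1 ≤ 1 and β > 1, the Beta density is monotone decreasing on [0,1]; the mode is at 0.
Mean = 1/(1+9) = 0.100.
Right-skewed posterior ⇒ mode < mean.

MAP = 0.000, posterior mean = 0.100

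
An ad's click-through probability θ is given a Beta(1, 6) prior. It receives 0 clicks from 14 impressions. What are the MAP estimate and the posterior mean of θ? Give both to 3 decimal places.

MAP = 0.000, posterior mean = 0.048

Posterior: Beta(1+0, 6+14) = Beta(1, 20).
Since α = 1 ≤ 1 and β > 1, the Beta density is monotone decreasing on [0,1]; the mode is at 0.
Mean = 1/(1+20) = 0.048.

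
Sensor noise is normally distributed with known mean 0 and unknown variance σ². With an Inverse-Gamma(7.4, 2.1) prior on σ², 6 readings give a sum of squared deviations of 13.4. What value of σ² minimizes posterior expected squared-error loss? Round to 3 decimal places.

0.936

Posterior: Inverse-Gamma(shape = 7.4+6/2 = 10.4, scale = 2.1+13.4/2 = 8.8).
Mode = β/(α+1) = 8.8/11.4 = 0.772.
Mean = β/(α−1) = 8.8/9.4 = 0.936.
Squared-error loss ⇒ the optimal estimator is the posterior mean.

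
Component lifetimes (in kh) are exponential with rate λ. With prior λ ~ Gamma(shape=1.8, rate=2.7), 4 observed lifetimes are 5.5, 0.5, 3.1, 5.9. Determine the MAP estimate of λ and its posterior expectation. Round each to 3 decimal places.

MAP estimate = 0.271, posterior expectation = 0.328

Σ times = 15.0. Posterior: Gamma(shape = 1.8+4 = 5.8, rate = 2.7+15.0 = 17.7).
Mode = (α−1)/β = 4.8/17.7 = 0.271.
Mean = α/β = 5.8/17.7 = 0.328.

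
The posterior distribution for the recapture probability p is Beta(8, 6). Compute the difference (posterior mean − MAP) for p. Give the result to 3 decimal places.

-0.012

Mode = (8−1)/(8+6−2) = 7/12 = 0.583.
Mean = 8/(8+6) = 8/14 = 0.571.
Difference = 0.571 − 0.583 = -0.012.
Mode > mean: the posterior has a left tail.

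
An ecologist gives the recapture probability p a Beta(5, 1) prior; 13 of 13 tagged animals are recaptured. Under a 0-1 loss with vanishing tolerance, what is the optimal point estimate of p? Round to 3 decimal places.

1.000

Posterior: Beta(5+13, 1+0) = Beta(18, 1).
Since β = 1 ≤ 1 and α > 1, the Beta density is monotone increasing on [0,1]; the mode is at 1.
Mean = 18/(18+1) = 0.947.
This is the posterior mode — the MAP estimate.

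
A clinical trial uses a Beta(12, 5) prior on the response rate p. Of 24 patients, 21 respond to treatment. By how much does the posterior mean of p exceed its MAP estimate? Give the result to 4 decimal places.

Posterior: Beta(12+21, 5+3) = Beta(33, 8).
Mode = (33−1)/(33+8−2) = 32/39 = 0.8205.
Mean = 33/(33+8) = 33/41 = 0.8049.
Difference = 0.8049 − 0.8205 = -0.0156.

-0.0156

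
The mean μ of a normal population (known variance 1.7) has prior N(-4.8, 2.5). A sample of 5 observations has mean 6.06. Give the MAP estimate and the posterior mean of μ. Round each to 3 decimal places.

MAP estimate = 4.760, posterior mean = 4.760

Posterior for μ is Normal. Precision-weighted mean: (1/2.5·-4.8 + 5/1.7·6.06) / (1/2.5 + 5/1.7) = 4.760.
A Normal posterior is symmetric, so mode = mean.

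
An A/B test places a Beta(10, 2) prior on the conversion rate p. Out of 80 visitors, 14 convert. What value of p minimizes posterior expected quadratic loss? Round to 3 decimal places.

0.261

Posterior: Beta(10+14, 2+66) = Beta(24, 68).
Mode = (24−1)/(24+68−2) = 23/90 = 0.256.
Mean = 24/(24+68) = 24/92 = 0.261.
Quadratic loss ⇒ the optimal estimator is the posterior mean.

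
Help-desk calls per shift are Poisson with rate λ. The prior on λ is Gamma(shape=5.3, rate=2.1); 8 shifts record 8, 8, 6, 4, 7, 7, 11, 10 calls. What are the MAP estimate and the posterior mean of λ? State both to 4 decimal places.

Σ counts = 61. Posterior: Gamma(shape = 5.3+61 = 66.3, rate = 2.1+8 = 10.1).
Mode = (α−1)/β = 65.3/10.1 = 6.4653.
Mean = α/β = 66.3/10.1 = 6.5644.
The mean is pulled above the mode by the posterior's right skew.

MAP: 6.4653. Posterior mean: 6.5644.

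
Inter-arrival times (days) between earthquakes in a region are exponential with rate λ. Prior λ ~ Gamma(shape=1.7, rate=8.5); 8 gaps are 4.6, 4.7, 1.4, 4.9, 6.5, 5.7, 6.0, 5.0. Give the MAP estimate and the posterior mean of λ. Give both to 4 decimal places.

Σ times = 38.8. Posterior: Gamma(shape = 1.7+8 = 9.7, rate = 8.5+38.8 = 47.3).
Mode = (α−1)/β = 8.7/47.3 = 0.1839.
Mean = α/β = 9.7/47.3 = 0.2051.
The mean is pulled above the mode by the posterior's right skew.

MAP = 0.1839, posterior mean = 0.2051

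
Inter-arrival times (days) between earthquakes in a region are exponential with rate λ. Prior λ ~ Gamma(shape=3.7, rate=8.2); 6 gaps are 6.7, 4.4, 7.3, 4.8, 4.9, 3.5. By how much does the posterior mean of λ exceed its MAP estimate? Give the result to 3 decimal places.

0.025

Σ times = 31.6. Posterior: Gamma(shape = 3.7+6 = 9.7, rate = 8.2+31.6 = 39.8).
Mode = (α−1)/β = 8.7/39.8 = 0.219.
Mean = α/β = 9.7/39.8 = 0.244.
Difference = 0.244 − 0.219 = 0.025.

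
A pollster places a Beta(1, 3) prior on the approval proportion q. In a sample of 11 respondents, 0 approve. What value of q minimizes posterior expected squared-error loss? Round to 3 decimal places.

Posterior: Beta(1+0, 3+11) = Beta(1, 14).
Since α = 1 ≤ 1 and β > 1, the Beta density is monotone decreasing on [0,1]; the mode is at 0.
Mean = 1/(1+14) = 0.067.
Squared-error loss ⇒ the optimal estimator is the posterior mean.

0.067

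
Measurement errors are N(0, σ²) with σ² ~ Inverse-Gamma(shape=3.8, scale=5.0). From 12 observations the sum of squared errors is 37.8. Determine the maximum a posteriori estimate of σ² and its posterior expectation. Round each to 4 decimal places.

Posterior: Inverse-Gamma(shape = 3.8+12/2 = 9.8, scale = 5.0+37.8/2 = 23.9).
Mode = β/(α+1) = 23.9/10.8 = 2.2130.
Mean = β/(α−1) = 23.9/8.8 = 2.7159.
The posterior is right-skewed, so the mean exceeds the mode.

σ²_MAP = 2.2130, E[σ²|data] = 2.7159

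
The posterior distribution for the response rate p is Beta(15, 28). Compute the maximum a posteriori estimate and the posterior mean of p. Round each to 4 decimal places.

Mode = (15−1)/(15+28−2) = 14/41 = 0.3415.
Mean = 15/(15+28) = 15/43 = 0.3488.

maximum a posteriori estimate = 0.3415, posterior mean = 0.3488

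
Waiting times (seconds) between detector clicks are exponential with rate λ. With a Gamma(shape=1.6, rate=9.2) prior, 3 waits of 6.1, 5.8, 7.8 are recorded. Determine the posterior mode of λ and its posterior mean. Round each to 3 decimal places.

MAP: 0.125. Posterior mean: 0.159.

Σ times = 19.7. Posterior: Gamma(shape = 1.6+3 = 4.6, rate = 9.2+19.7 = 28.9).
Mode = (α−1)/β = 3.6/28.9 = 0.125.
Mean = α/β = 4.6/28.9 = 0.159.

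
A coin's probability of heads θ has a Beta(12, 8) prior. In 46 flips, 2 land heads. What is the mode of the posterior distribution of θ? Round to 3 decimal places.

Posterior: Beta(12+2, 8+44) = Beta(14, 52).
Mode = (14−1)/(14+52−2) = 13/64 = 0.203.
Mean = 14/(14+52) = 14/66 = 0.212.
This is the posterior mode — the MAP estimate.

0.203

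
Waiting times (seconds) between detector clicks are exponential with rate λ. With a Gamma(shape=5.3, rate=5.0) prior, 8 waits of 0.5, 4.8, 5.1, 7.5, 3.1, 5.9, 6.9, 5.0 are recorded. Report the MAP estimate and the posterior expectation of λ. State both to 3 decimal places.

MAP = 0.281; posterior mean = 0.304

Σ times = 38.8. Posterior: Gamma(shape = 5.3+8 = 13.3, rate = 5.0+38.8 = 43.8).
Mode = (α−1)/β = 12.3/43.8 = 0.281.
Mean = α/β = 13.3/43.8 = 0.304.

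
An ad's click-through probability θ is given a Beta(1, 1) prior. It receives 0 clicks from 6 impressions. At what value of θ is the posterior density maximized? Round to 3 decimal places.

Posterior: Beta(1+0, 1+6) = Beta(1, 7).
Since α = 1 ≤ 1 and β > 1, the Beta density is monotone decreasing on [0,1]; the mode is at 0.
Mean = 1/(1+7) = 0.125.
This is the posterior mode — the MAP estimate.

0.000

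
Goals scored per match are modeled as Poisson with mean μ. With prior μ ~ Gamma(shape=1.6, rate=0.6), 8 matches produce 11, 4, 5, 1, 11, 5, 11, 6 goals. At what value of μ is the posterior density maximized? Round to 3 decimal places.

Σ counts = 54. Posterior: Gamma(shape = 1.6+54 = 55.6, rate = 0.6+8 = 8.6).
Mode = (α−1)/β = 54.6/8.6 = 6.349.
Mean = α/β = 55.6/8.6 = 6.465.
This is the posterior mode — the MAP estimate.

6.349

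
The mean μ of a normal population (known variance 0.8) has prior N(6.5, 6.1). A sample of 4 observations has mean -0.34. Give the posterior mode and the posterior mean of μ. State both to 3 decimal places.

Posterior for μ is Normal. Precision-weighted mean: (1/6.1·6.5 + 4/0.8·-0.34) / (1/6.1 + 4/0.8) = -0.123.
A Normal posterior is symmetric, so mode = mean.

posterior mode = -0.123, posterior mean = -0.123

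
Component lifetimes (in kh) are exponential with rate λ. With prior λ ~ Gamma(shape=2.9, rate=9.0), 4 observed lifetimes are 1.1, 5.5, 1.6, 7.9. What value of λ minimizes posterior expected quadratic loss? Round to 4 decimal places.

Σ times = 16.1. Posterior: Gamma(shape = 2.9+4 = 6.9, rate = 9.0+16.1 = 25.1).
Mode = (α−1)/β = 5.9/25.1 = 0.2351.
Mean = α/β = 6.9/25.1 = 0.2749.
Quadratic loss ⇒ the optimal estimator is the posterior mean.

0.2749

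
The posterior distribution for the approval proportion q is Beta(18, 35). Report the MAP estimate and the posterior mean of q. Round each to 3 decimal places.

Mode = (18−1)/(18+35−2) = 17/51 = 0.333.
Mean = 18/(18+35) = 18/53 = 0.340.

MAP estimate = 0.333, posterior mean = 0.340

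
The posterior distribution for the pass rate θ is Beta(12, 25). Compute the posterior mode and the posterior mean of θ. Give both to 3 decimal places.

Mode = (12−1)/(12+25−2) = 11/35 = 0.314.
Mean = 12/(12+25) = 12/37 = 0.324.
Mean > mode: the posterior has a right tail.

posterior mode = 0.314, posterior mean = 0.324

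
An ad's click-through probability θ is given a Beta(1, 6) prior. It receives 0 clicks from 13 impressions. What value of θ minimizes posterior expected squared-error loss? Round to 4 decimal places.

0.0500

Posterior: Beta(1+0, 6+13) = Beta(1, 19).
Since α = 1 ≤ 1 and β > 1, the Beta density is monotone decreasing on [0,1]; the mode is at 0.
Mean = 1/(1+19) = 0.0500.
Squared-error loss ⇒ the optimal estimator is the posterior mean.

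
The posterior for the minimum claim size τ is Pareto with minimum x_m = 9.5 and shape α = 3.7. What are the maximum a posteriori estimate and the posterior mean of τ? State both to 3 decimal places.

τ_MAP = 9.500, E[τ|data] = 13.019

The Pareto density is strictly decreasing on [x_m, ∞), so the mode is x_m = 9.500.
Mean = α·x_m/(α−1) = 3.7·9.5/2.7 = 13.019.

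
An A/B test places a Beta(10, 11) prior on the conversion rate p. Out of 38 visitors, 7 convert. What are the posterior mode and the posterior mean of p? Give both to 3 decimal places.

MAP: 0.281. Posterior mean: 0.288.

Posterior: Beta(10+7, 11+31) = Beta(17, 42).
Mode = (17−1)/(17+42−2) = 16/57 = 0.281.
Mean = 17/(17+42) = 17/59 = 0.288.
The mean is pulled above the mode by the posterior's right skew.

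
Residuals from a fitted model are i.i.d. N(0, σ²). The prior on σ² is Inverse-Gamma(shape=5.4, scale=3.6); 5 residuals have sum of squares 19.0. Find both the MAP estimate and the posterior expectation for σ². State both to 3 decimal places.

Posterior: Inverse-Gamma(shape = 5.4+5/2 = 7.9, scale = 3.6+19.0/2 = 13.1).
Mode = β/(α+1) = 13.1/8.9 = 1.472.
Mean = β/(α−1) = 13.1/6.9 = 1.899.

MAP estimate = 1.472, posterior expectation = 1.899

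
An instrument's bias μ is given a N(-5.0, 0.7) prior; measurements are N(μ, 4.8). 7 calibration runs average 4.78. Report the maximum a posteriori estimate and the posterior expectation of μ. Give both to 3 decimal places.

Posterior for μ is Normal. Precision-weighted mean: (1/0.7·-5.0 + 7/4.8·4.78) / (1/0.7 + 7/4.8) = -0.060.
A Normal posterior is symmetric, so mode = mean.

μ_MAP = -0.060, E[μ|data] = -0.060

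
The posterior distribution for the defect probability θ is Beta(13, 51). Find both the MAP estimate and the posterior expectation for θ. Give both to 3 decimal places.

MAP = 0.194; posterior mean = 0.203

Mode = (13−1)/(13+51−2) = 12/62 = 0.194.
Mean = 13/(13+51) = 13/64 = 0.203.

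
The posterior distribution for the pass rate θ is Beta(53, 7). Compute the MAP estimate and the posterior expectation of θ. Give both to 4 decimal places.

Mode = (53−1)/(53+7−2) = 52/58 = 0.8966.
Mean = 53/(53+7) = 53/60 = 0.8833.
Mode > mean: the posterior has a left tail.

MAP = 0.8966, posterior mean = 0.8833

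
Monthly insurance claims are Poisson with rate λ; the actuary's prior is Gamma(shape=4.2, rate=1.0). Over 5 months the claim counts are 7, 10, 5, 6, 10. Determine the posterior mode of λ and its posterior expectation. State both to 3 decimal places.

MAP: 6.867. Posterior mean: 7.033.

Σ counts = 38. Posterior: Gamma(shape = 4.2+38 = 42.2, rate = 1.0+5 = 6.0).
Mode = (α−1)/β = 41.2/6.0 = 6.867.
Mean = α/β = 42.2/6.0 = 7.033.
The posterior is right-skewed, so the mean exceeds the mode.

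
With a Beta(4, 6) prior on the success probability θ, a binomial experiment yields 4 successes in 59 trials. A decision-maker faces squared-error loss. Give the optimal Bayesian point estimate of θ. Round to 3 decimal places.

0.116

Posterior: Beta(4+4, 6+55) = Beta(8, 61).
Mode = (8−1)/(8+61−2) = 7/67 = 0.104.
Mean = 8/(8+61) = 8/69 = 0.116.
Squared-error loss ⇒ the optimal estimator is the posterior mean.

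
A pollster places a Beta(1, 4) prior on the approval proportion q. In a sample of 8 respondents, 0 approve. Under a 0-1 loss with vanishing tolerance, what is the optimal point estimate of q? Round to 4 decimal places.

Posterior: Beta(1+0, 4+8) = Beta(1, 12).
Since α = 1 ≤ 1 and β > 1, the Beta density is monotone decreasing on [0,1]; the mode is at 0.
Mean = 1/(1+12) = 0.0769.
This is the posterior mode — the MAP estimate.

0.0000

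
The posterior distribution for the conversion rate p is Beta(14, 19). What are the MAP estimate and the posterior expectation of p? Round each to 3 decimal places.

Mode = (14−1)/(14+19−2) = 13/31 = 0.419.
Mean = 14/(14+19) = 14/33 = 0.424.
Mean > mode: the posterior has a right tail.

MAP = 0.419; posterior mean = 0.424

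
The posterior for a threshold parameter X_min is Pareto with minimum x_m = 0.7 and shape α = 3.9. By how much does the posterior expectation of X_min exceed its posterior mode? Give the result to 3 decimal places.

0.241

The Pareto density is strictly decreasing on [x_m, ∞), so the mode is x_m = 0.700.
Mean = α·x_m/(α−1) = 3.9·0.7/2.9 = 0.941.
Difference = 0.941 − 0.700 = 0.241.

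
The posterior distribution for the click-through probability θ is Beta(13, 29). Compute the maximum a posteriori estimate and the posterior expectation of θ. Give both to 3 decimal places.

Mode = (13−1)/(13+29−2) = 12/40 = 0.300.
Mean = 13/(13+29) = 13/42 = 0.310.
The mean is pulled above the mode by the posterior's right skew.

maximum a posteriori estimate = 0.300, posterior expectation = 0.310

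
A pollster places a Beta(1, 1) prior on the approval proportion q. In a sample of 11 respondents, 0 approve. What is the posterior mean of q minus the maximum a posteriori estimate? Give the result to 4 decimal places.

Posterior: Beta(1+0, 1+11) = Beta(1, 12).
Since α = 1 ≤ 1 and β > 1, the Beta density is monotone decreasing on [0,1]; the mode is at 0.
Mean = 1/(1+12) = 0.0769.
Difference = 0.0769 − 0.0000 = 0.0769.
The posterior is right-skewed, so the mean exceeds the mode.

0.0769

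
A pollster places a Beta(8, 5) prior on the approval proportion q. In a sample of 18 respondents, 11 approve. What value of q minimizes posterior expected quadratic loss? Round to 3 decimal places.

Posterior: Beta(8+11, 5+7) = Beta(19, 12).
Mode = (19−1)/(19+12−2) = 18/29 = 0.621.
Mean = 19/(19+12) = 19/31 = 0.613.
Quadratic loss ⇒ the optimal estimator is the posterior mean.

0.613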